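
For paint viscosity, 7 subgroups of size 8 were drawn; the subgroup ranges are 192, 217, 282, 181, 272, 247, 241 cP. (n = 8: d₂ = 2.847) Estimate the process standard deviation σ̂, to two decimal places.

81.89

R̄ = (192 + 217 + 282 + 181 + 272 + 247 + 241) / 7 = 233.1429
σ̂ = R̄ / d₂ = 233.1429 / 2.847 = 81.8907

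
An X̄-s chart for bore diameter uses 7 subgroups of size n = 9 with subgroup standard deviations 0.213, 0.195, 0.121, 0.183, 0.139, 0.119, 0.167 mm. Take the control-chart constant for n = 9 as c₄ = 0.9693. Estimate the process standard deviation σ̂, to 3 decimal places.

s̄ = (0.213 + 0.195 + 0.121 + 0.183 + 0.139 + 0.119 + 0.167) / 7 = 0.1624
σ̂ = s̄ / c₄ = 0.1624 / 0.9693 = 0.1676

0.168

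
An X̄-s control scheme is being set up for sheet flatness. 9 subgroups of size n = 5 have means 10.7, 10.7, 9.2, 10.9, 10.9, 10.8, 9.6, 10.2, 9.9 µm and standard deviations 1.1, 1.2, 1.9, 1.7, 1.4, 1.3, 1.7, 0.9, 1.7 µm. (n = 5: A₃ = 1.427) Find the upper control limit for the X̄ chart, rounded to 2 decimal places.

12.37

X̄̄ = (10.7 + 10.7 + 9.2 + 10.9 + 10.9 + 10.8 + 9.6 + 10.2 + 9.9) / 9 = 10.3222
s̄ = (1.1 + 1.2 + 1.9 + 1.7 + 1.4 + 1.3 + 1.7 + 0.9 + 1.7) / 9 = 1.4333
UCL = X̄̄ + A₃·s̄ = 10.3222 + 1.427 × 1.4333 = 12.3676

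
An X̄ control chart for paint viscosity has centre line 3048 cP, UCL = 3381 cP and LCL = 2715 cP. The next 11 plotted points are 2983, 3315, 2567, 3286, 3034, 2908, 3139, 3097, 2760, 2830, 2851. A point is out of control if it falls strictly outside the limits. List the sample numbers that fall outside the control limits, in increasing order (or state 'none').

Compare each point to [2715, 3381]: sample 3 = 2567 < LCL.

3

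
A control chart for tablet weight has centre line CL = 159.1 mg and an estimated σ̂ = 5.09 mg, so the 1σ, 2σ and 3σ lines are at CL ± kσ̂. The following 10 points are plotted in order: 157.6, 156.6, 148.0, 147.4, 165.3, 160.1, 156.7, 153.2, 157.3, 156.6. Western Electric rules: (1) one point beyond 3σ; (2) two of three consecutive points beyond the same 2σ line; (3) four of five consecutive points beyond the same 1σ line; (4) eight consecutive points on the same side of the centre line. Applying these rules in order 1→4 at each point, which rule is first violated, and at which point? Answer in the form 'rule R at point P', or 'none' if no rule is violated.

Zone of each point (C = within 1σ̂, B = 1σ̂–2σ̂, A = 2σ̂–3σ̂, * = beyond 3σ̂; sign = side of CL): 1:-C, 2:-C, 3:-A, 4:-A, 5:+B, 6:+C, 7:-C, 8:-B, 9:-C, 10:-C
Rule 2 (two of three consecutive points beyond the same 2σ limit) is satisfied at point 4.

rule 2 at point 4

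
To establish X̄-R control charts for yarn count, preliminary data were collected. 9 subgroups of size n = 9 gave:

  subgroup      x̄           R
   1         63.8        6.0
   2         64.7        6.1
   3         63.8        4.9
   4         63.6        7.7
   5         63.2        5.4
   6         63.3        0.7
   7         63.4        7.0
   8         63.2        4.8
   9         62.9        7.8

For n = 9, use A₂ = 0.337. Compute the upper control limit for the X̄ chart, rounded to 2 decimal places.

65.43

X̄̄ = (63.8 + 64.7 + 63.8 + 63.6 + 63.2 + 63.3 + 63.4 + 63.2 + 62.9) / 9 = 571.9000 / 9 = 63.5444
R̄ = (6.0 + 6.1 + 4.9 + 7.7 + 5.4 + 0.7 + 7.0 + 4.8 + 7.8) / 9 = 50.4000 / 9 = 5.6000
UCL = X̄̄ + A₂·R̄ = 63.5444 + 0.337 × 5.6000 = 65.4316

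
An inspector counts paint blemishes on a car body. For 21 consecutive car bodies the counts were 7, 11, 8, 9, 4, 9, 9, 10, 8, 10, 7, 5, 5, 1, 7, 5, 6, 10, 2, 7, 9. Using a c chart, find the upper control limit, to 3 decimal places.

c̄ = (7 + 11 + 8 + 9 + 4 + 9 + 9 + 10 + 8 + 10 + 7 + 5 + 5 + 1 + 7 + 5 + 6 + 10 + 2 + 7 + 9) / 21 = 149 / 21 = 7.0952
UCL = c̄ + 3√c̄ = 7.0952 + 3 × √7.0952 = 7.0952 + 3 × 2.6637 = 15.0863

15.086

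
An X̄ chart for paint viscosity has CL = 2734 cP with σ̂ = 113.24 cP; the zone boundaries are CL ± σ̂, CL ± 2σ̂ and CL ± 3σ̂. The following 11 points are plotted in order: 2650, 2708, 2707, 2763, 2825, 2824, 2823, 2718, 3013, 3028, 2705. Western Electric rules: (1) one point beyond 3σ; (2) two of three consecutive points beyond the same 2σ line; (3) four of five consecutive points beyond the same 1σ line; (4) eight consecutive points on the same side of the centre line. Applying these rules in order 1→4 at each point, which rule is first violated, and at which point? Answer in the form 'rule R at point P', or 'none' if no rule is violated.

Zone of each point (C = within 1σ̂, B = 1σ̂–2σ̂, A = 2σ̂–3σ̂, * = beyond 3σ̂; sign = side of CL): 1:-C, 2:-C, 3:-C, 4:+C, 5:+C, 6:+C, 7:+C, 8:-C, 9:+A, 10:+A, 11:-C
Rule 2 (two of three consecutive points beyond the same 2σ limit) is satisfied at point 10.

rule 2 at point 10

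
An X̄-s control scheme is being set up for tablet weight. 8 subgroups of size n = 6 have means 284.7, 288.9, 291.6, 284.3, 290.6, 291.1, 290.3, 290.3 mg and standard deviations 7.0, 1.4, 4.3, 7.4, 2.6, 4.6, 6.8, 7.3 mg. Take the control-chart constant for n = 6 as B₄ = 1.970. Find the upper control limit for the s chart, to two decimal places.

10.19

s̄ = (7.0 + 1.4 + 4.3 + 7.4 + 2.6 + 4.6 + 6.8 + 7.3) / 8 = 5.1750
UCL_s = B₄·s̄ = 1.970 × 5.1750 = 10.1947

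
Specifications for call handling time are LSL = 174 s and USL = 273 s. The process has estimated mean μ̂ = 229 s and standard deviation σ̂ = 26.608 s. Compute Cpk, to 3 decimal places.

Cpu = (USL − μ̂) / (3σ̂) = (273 − 229) / (3 × 26.608) = 0.5512; Cpl = (μ̂ − LSL) / (3σ̂) = (229 − 174) / (3 × 26.608) = 0.6890; Cpk = min(Cpu, Cpl) = 0.5512

0.551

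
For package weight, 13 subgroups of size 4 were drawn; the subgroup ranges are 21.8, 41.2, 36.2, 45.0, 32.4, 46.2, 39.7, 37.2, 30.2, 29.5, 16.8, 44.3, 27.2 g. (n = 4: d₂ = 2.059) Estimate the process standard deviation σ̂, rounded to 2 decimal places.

R̄ = (21.8 + 41.2 + 36.2 + 45.0 + 32.4 + 46.2 + 39.7 + 37.2 + 30.2 + 29.5 + 16.8 + 44.3 + 27.2) / 13 = 34.4385
σ̂ = R̄ / d₂ = 34.4385 / 2.059 = 16.7258

16.73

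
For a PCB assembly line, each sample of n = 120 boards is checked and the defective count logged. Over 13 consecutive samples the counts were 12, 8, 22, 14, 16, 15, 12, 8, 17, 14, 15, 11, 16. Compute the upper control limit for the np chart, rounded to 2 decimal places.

p̄ = Σdᵢ / (k·n) = 180 / (13 × 120) = 0.11538
UCL = np̄ + 3·√(np̄(1−p̄)) = 13.8462 + 3 × √(13.8462×0.88462) = 13.8462 + 3 × 3.4998 = 24.3455

24.35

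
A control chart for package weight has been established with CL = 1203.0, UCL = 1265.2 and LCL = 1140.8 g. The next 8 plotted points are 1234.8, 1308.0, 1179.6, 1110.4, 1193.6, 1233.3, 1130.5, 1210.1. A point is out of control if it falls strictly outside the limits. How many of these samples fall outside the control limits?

Compare each point to [1140.8, 1265.2]: sample 2 = 1308.0 > UCL; sample 4 = 1110.4 < LCL; sample 7 = 1130.5 < LCL.

3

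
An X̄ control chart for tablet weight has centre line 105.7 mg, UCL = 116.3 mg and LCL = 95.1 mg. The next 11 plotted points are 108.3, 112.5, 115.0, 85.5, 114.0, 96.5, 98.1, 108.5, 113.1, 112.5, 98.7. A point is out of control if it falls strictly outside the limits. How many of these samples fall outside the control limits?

Compare each point to [95.1, 116.3]: sample 4 = 85.5 < LCL.

1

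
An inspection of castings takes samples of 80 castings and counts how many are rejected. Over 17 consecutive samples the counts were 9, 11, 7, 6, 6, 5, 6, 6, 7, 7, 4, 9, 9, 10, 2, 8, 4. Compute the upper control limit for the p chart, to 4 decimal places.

0.1790

p̄ = Σdᵢ / (k·n) = 116 / (17 × 80) = 0.08529
UCL = p̄ + 3·√(p̄(1−p̄)/n) = 0.08529 + 3 × √(0.08529×0.91471/80) = 0.08529 + 3 × 0.03123 = 0.17898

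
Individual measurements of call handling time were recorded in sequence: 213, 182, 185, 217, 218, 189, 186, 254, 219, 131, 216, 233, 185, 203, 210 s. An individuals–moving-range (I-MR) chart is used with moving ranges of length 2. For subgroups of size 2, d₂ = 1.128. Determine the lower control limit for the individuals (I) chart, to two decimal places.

X̄ = (213 + 182 + 185 + 217 + 218 + 189 + 186 + 254 + 219 + 131 + 216 + 233 + 185 + 203 + 210) / 15 = 202.7333
Moving ranges: 31, 3, 32, 1, 29, 3, 68, 35, 88, 85, 17, 48, 18, 7; M̄R̄ = 465.0000 / 14 = 33.2143
LCL = X̄ − 3·M̄R̄/d₂ = 202.7333 − 3 × 33.2143 / 1.128 = 114.3975

114.40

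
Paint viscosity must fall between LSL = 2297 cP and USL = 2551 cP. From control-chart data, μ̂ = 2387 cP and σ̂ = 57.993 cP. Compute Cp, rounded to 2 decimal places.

Cp = (USL − LSL) / (6σ̂) = (2551 − 2297) / (6 × 57.993) = 254.0000 / 347.9580 = 0.7300

0.73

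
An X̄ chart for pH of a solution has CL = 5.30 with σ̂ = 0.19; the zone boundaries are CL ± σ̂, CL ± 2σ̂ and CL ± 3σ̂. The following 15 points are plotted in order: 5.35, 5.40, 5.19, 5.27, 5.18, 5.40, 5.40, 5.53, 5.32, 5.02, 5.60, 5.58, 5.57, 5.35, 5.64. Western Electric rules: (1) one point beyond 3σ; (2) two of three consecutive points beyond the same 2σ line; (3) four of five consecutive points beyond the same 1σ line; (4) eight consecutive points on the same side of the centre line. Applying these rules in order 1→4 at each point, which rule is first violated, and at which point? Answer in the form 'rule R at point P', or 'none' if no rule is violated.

rule 3 at point 15

Zone of each point (C = within 1σ̂, B = 1σ̂–2σ̂, A = 2σ̂–3σ̂, * = beyond 3σ̂; sign = side of CL): 1:+C, 2:+C, 3:-C, 4:-C, 5:-C, 6:+C, 7:+C, 8:+B, 9:+C, 10:-B, 11:+B, 12:+B, 13:+B, 14:+C, 15:+B
Rule 3 (four of five consecutive points beyond the same 1σ limit) is satisfied at point 15.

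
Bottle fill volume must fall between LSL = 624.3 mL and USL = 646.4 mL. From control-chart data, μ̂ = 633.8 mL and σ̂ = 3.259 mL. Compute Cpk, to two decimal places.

0.97

Cpu = (USL − μ̂) / (3σ̂) = (646.4 − 633.8) / (3 × 3.259) = 1.2887; Cpl = (μ̂ − LSL) / (3σ̂) = (633.8 − 624.3) / (3 × 3.259) = 0.9717; Cpk = min(Cpu, Cpl) = 0.9717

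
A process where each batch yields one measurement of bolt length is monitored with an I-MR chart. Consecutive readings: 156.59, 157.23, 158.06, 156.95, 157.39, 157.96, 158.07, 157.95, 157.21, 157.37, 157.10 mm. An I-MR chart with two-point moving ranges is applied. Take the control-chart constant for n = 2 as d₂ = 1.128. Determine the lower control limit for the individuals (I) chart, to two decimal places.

156.12

X̄ = (156.59 + 157.23 + 158.06 + 156.95 + 157.39 + 157.96 + 158.07 + 157.95 + 157.21 + 157.37 + 157.10) / 11 = 157.4436
Moving ranges: 0.64, 0.83, 1.11, 0.44, 0.57, 0.11, 0.12, 0.74, 0.16, 0.27; M̄R̄ = 4.9900 / 10 = 0.4990
LCL = X̄ − 3·M̄R̄/d₂ = 157.4436 − 3 × 0.4990 / 1.128 = 156.1165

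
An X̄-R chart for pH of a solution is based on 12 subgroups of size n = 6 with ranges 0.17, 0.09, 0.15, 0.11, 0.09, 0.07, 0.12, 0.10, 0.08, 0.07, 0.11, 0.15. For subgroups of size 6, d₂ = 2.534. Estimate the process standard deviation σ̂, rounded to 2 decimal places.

0.04

R̄ = (0.17 + 0.09 + 0.15 + 0.11 + 0.09 + 0.07 + 0.12 + 0.10 + 0.08 + 0.07 + 0.11 + 0.15) / 12 = 0.1092
σ̂ = R̄ / d₂ = 0.1092 / 2.534 = 0.0431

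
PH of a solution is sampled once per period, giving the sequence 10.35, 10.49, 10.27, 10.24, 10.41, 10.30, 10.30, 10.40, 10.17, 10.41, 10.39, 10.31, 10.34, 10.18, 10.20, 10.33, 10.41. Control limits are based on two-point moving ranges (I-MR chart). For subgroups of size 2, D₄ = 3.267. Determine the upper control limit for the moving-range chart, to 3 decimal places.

0.359

Moving ranges: 0.14, 0.22, 0.03, 0.17, 0.11, 0.00, 0.10, 0.23, 0.24, 0.02, 0.08, 0.03, 0.16, 0.02, 0.13, 0.08; M̄R̄ = 1.7600 / 16 = 0.1100
UCL_MR = D₄·M̄R̄ = 3.267 × 0.1100 = 0.3594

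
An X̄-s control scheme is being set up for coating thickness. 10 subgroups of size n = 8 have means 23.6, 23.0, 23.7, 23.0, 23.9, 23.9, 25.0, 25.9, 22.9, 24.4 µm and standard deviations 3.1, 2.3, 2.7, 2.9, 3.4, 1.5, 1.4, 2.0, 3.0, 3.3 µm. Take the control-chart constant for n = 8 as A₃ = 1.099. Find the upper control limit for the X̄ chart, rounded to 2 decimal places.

X̄̄ = (23.6 + 23.0 + 23.7 + 23.0 + 23.9 + 23.9 + 25.0 + 25.9 + 22.9 + 24.4) / 10 = 23.9300
s̄ = (3.1 + 2.3 + 2.7 + 2.9 + 3.4 + 1.5 + 1.4 + 2.0 + 3.0 + 3.3) / 10 = 2.5600
UCL = X̄̄ + A₃·s̄ = 23.9300 + 1.099 × 2.5600 = 26.7434

26.74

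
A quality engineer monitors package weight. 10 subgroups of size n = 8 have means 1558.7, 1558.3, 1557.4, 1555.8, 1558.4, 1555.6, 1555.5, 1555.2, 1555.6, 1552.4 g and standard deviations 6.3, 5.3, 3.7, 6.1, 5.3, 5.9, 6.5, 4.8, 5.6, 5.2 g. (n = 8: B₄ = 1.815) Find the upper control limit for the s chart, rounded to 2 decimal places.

9.93

s̄ = (6.3 + 5.3 + 3.7 + 6.1 + 5.3 + 5.9 + 6.5 + 4.8 + 5.6 + 5.2) / 10 = 5.4700
UCL_s = B₄·s̄ = 1.815 × 5.4700 = 9.9281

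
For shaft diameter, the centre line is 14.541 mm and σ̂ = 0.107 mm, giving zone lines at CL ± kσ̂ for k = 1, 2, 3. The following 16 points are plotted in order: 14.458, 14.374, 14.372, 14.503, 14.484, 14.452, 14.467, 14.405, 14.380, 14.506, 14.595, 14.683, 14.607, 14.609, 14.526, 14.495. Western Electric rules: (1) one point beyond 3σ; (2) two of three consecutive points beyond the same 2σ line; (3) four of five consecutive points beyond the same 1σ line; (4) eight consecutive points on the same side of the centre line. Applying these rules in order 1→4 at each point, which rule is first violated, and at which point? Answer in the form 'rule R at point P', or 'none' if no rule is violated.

rule 4 at point 8

Zone of each point (C = within 1σ̂, B = 1σ̂–2σ̂, A = 2σ̂–3σ̂, * = beyond 3σ̂; sign = side of CL): 1:-C, 2:-B, 3:-B, 4:-C, 5:-C, 6:-C, 7:-C, 8:-B, 9:-B, 10:-C, 11:+C, 12:+B, 13:+C, 14:+C, 15:-C, 16:-C
Rule 4 (eight consecutive points on the same side of the centre line) is satisfied at point 8.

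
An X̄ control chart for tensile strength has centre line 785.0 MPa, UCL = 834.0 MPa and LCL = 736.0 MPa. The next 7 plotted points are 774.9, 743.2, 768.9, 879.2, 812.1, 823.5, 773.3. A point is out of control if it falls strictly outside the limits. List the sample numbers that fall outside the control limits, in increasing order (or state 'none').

Compare each point to [736.0, 834.0]: sample 4 = 879.2 > UCL.

4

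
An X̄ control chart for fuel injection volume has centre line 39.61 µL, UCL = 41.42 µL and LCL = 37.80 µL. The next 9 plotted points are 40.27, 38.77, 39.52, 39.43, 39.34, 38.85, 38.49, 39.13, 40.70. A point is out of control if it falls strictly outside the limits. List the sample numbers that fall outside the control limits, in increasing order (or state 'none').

none

All 9 points lie within [37.80, 41.42].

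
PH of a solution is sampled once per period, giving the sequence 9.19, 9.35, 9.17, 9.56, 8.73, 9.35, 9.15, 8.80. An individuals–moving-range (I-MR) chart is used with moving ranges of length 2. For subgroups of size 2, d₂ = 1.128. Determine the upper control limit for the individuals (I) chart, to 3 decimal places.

10.200

X̄ = (9.19 + 9.35 + 9.17 + 9.56 + 8.73 + 9.35 + 9.15 + 8.80) / 8 = 9.1625
Moving ranges: 0.16, 0.18, 0.39, 0.83, 0.62, 0.20, 0.35; M̄R̄ = 2.7300 / 7 = 0.3900
UCL = X̄ + 3·M̄R̄/d₂ = 9.1625 + 3 × 0.3900 / 1.128 = 10.1997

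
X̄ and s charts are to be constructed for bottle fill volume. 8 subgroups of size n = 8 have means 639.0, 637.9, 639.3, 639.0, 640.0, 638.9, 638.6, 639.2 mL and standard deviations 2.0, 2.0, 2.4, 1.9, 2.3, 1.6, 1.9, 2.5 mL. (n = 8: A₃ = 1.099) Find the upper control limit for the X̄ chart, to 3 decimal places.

641.268

X̄̄ = (639.0 + 637.9 + 639.3 + 639.0 + 640.0 + 638.9 + 638.6 + 639.2) / 8 = 638.9875
s̄ = (2.0 + 2.0 + 2.4 + 1.9 + 2.3 + 1.6 + 1.9 + 2.5) / 8 = 2.0750
UCL = X̄̄ + A₃·s̄ = 638.9875 + 1.099 × 2.0750 = 641.2679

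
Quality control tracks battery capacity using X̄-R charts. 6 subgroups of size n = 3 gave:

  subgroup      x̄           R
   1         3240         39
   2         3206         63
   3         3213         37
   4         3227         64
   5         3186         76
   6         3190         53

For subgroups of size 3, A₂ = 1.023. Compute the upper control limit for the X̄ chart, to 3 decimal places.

X̄̄ = (3240 + 3206 + 3213 + 3227 + 3186 + 3190) / 6 = 19262.0000 / 6 = 3210.3333
R̄ = (39 + 63 + 37 + 64 + 76 + 53) / 6 = 332.0000 / 6 = 55.3333
UCL = X̄̄ + A₂·R̄ = 3210.3333 + 1.023 × 55.3333 = 3266.9393

3266.939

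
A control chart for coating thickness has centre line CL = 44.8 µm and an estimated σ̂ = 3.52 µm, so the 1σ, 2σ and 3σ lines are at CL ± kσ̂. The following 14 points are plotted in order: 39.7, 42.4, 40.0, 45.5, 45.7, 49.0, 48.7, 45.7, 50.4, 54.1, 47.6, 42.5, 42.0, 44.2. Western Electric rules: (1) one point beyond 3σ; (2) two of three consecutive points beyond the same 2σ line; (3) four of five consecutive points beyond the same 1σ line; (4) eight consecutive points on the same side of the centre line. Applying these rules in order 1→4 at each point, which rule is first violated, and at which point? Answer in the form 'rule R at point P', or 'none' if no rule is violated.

rule 3 at point 10

Zone of each point (C = within 1σ̂, B = 1σ̂–2σ̂, A = 2σ̂–3σ̂, * = beyond 3σ̂; sign = side of CL): 1:-B, 2:-C, 3:-B, 4:+C, 5:+C, 6:+B, 7:+B, 8:+C, 9:+B, 10:+A, 11:+C, 12:-C, 13:-C, 14:-C
Rule 3 (four of five consecutive points beyond the same 1σ limit) is satisfied at point 10.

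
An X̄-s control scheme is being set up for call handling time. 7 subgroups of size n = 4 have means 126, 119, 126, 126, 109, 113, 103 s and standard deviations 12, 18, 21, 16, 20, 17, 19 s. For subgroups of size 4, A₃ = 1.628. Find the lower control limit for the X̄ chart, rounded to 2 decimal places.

88.82

X̄̄ = (126 + 119 + 126 + 126 + 109 + 113 + 103) / 7 = 117.4286
s̄ = (12 + 18 + 21 + 16 + 20 + 17 + 19) / 7 = 17.5714
LCL = X̄̄ − A₃·s̄ = 117.4286 − 1.628 × 17.5714 = 88.8223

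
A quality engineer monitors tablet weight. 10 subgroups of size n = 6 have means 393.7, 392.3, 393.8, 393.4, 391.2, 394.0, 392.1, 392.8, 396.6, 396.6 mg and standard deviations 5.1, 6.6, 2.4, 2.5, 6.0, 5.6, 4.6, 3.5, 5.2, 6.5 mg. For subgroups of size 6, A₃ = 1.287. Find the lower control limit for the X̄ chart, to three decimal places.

387.472

X̄̄ = (393.7 + 392.3 + 393.8 + 393.4 + 391.2 + 394.0 + 392.1 + 392.8 + 396.6 + 396.6) / 10 = 393.6500
s̄ = (5.1 + 6.6 + 2.4 + 2.5 + 6.0 + 5.6 + 4.6 + 3.5 + 5.2 + 6.5) / 10 = 4.8000
LCL = X̄̄ − A₃·s̄ = 393.6500 − 1.287 × 4.8000 = 387.4724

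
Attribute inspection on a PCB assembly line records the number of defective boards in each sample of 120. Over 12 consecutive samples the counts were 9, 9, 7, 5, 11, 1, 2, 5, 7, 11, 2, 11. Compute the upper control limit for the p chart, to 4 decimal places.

p̄ = Σdᵢ / (k·n) = 80 / (12 × 120) = 0.05556
UCL = p̄ + 3·√(p̄(1−p̄)/n) = 0.05556 + 3 × √(0.05556×0.94444/120) = 0.05556 + 3 × 0.02091 = 0.11829

0.1183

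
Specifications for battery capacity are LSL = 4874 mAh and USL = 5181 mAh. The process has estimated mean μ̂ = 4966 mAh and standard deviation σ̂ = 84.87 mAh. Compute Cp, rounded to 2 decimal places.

0.60

Cp = (USL − LSL) / (6σ̂) = (5181 − 4874) / (6 × 84.87) = 307.0000 / 509.2200 = 0.6029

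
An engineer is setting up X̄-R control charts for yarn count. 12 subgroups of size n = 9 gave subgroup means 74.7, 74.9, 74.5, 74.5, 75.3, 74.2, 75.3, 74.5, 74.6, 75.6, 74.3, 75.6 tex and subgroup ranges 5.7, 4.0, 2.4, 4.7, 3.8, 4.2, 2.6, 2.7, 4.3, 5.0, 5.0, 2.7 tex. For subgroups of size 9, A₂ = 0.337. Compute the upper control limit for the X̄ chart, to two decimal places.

X̄̄ = (74.7 + 74.9 + 74.5 + 74.5 + 75.3 + 74.2 + 75.3 + 74.5 + 74.6 + 75.6 + 74.3 + 75.6) / 12 = 898.0000 / 12 = 74.8333
R̄ = (5.7 + 4.0 + 2.4 + 4.7 + 3.8 + 4.2 + 2.6 + 2.7 + 4.3 + 5.0 + 5.0 + 2.7) / 12 = 47.1000 / 12 = 3.9250
UCL = X̄̄ + A₂·R̄ = 74.8333 + 0.337 × 3.9250 = 76.1561

76.16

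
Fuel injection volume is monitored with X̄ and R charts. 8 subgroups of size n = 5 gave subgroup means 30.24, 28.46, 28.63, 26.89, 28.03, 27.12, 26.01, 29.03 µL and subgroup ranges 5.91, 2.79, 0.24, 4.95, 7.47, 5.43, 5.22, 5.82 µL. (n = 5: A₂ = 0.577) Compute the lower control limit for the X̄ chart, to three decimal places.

X̄̄ = (30.24 + 28.46 + 28.63 + 26.89 + 28.03 + 27.12 + 26.01 + 29.03) / 8 = 224.4100 / 8 = 28.0512
R̄ = (5.91 + 2.79 + 0.24 + 4.95 + 7.47 + 5.43 + 5.22 + 5.82) / 8 = 37.8300 / 8 = 4.7287
LCL = X̄̄ − A₂·R̄ = 28.0512 − 0.577 × 4.7287 = 25.3228

25.323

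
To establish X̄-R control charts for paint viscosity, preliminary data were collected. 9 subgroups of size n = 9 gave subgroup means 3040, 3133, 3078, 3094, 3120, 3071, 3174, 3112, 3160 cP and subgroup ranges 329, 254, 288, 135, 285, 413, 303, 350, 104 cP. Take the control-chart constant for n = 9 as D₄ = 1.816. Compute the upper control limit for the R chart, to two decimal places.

496.58

R̄ = (329 + 254 + 288 + 135 + 285 + 413 + 303 + 350 + 104) / 9 = 2461.0000 / 9 = 273.4444
UCL_R = D₄·R̄ = 1.816 × 273.4444 = 496.5751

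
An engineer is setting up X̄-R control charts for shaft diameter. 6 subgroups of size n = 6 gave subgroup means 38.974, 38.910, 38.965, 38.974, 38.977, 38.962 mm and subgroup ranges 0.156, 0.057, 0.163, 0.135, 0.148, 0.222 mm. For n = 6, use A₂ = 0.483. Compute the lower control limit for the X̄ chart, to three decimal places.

X̄̄ = (38.974 + 38.910 + 38.965 + 38.974 + 38.977 + 38.962) / 6 = 233.7620 / 6 = 38.9603
R̄ = (0.156 + 0.057 + 0.163 + 0.135 + 0.148 + 0.222) / 6 = 0.8810 / 6 = 0.1468
LCL = X̄̄ − A₂·R̄ = 38.9603 − 0.483 × 0.1468 = 38.8894

38.889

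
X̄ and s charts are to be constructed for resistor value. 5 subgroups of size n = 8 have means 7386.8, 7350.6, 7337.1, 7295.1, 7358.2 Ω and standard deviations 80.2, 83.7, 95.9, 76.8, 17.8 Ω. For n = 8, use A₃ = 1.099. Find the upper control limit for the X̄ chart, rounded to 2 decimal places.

7423.46

X̄̄ = (7386.8 + 7350.6 + 7337.1 + 7295.1 + 7358.2) / 5 = 7345.5600
s̄ = (80.2 + 83.7 + 95.9 + 76.8 + 17.8) / 5 = 70.8800
UCL = X̄̄ + A₃·s̄ = 7345.5600 + 1.099 × 70.8800 = 7423.4571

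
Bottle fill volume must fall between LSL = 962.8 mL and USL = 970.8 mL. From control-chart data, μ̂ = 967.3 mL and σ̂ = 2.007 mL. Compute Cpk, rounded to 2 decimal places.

Cpu = (USL − μ̂) / (3σ̂) = (970.8 − 967.3) / (3 × 2.007) = 0.5813; Cpl = (μ̂ − LSL) / (3σ̂) = (967.3 − 962.8) / (3 × 2.007) = 0.7474; Cpk = min(Cpu, Cpl) = 0.5813

0.58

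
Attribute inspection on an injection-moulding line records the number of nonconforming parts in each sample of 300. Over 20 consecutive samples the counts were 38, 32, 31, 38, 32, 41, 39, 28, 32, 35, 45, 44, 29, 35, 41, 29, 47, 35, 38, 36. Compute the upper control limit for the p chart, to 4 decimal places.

0.1773

p̄ = Σdᵢ / (k·n) = 725 / (20 × 300) = 0.12083
UCL = p̄ + 3·√(p̄(1−p̄)/n) = 0.12083 + 3 × √(0.12083×0.87917/300) = 0.12083 + 3 × 0.01882 = 0.17729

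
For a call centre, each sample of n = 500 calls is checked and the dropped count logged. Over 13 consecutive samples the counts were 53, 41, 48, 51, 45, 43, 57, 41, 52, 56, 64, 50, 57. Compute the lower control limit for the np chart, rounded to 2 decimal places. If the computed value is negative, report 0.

30.38

p̄ = Σdᵢ / (k·n) = 658 / (13 × 500) = 0.10123
LCL = np̄ − 3·√(np̄(1−p̄)) = 50.6154 − 3 × 6.7447 = 30.3812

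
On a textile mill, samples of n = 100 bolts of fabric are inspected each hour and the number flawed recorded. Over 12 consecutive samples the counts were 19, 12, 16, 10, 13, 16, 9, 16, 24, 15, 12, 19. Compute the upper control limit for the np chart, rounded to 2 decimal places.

25.82

p̄ = Σdᵢ / (k·n) = 181 / (12 × 100) = 0.15083
UCL = np̄ + 3·√(np̄(1−p̄)) = 15.0833 + 3 × √(15.0833×0.84917) = 15.0833 + 3 × 3.5789 = 25.8199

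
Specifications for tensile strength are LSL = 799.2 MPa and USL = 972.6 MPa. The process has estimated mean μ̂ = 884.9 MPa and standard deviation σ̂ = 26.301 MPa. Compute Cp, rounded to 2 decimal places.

1.10

Cp = (USL − LSL) / (6σ̂) = (972.6 − 799.2) / (6 × 26.301) = 173.4000 / 157.8060 = 1.0988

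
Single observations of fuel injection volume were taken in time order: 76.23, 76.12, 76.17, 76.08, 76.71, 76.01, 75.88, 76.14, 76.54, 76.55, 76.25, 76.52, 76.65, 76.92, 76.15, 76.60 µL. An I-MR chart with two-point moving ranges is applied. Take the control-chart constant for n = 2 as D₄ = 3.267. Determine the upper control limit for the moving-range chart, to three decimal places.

Moving ranges: 0.11, 0.05, 0.09, 0.63, 0.70, 0.13, 0.26, 0.40, 0.01, 0.30, 0.27, 0.13, 0.27, 0.77, 0.45; M̄R̄ = 4.5700 / 15 = 0.3047
UCL_MR = D₄·M̄R̄ = 3.267 × 0.3047 = 0.9953

0.995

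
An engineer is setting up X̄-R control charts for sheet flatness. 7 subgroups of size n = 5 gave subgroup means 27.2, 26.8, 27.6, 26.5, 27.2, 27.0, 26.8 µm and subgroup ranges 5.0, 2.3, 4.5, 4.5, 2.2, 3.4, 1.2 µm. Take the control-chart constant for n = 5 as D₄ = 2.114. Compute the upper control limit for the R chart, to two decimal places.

R̄ = (5.0 + 2.3 + 4.5 + 4.5 + 2.2 + 3.4 + 1.2) / 7 = 23.1000 / 7 = 3.3000
UCL_R = D₄·R̄ = 2.114 × 3.3000 = 6.9762

6.98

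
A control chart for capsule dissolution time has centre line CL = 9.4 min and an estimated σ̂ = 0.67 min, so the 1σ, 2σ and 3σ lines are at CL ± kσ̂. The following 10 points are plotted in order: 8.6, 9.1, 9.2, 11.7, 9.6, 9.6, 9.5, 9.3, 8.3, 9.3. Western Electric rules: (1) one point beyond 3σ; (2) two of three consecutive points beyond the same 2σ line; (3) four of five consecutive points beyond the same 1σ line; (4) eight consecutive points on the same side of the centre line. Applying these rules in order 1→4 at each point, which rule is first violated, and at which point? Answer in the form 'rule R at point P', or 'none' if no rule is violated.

Zone of each point (C = within 1σ̂, B = 1σ̂–2σ̂, A = 2σ̂–3σ̂, * = beyond 3σ̂; sign = side of CL): 1:-B, 2:-C, 3:-C, 4:+*, 5:+C, 6:+C, 7:+C, 8:-C, 9:-B, 10:-C
Rule 1 (one point beyond the 3σ limits) is satisfied at point 4.

rule 1 at point 4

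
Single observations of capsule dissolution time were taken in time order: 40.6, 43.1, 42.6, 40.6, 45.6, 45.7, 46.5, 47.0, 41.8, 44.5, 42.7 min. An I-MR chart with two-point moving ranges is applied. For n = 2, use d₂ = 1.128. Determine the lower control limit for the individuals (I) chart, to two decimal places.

38.09

X̄ = (40.6 + 43.1 + 42.6 + 40.6 + 45.6 + 45.7 + 46.5 + 47.0 + 41.8 + 44.5 + 42.7) / 11 = 43.7000
Moving ranges: 2.5, 0.5, 2.0, 5.0, 0.1, 0.8, 0.5, 5.2, 2.7, 1.8; M̄R̄ = 21.1000 / 10 = 2.1100
LCL = X̄ − 3·M̄R̄/d₂ = 43.7000 − 3 × 2.1100 / 1.128 = 38.0883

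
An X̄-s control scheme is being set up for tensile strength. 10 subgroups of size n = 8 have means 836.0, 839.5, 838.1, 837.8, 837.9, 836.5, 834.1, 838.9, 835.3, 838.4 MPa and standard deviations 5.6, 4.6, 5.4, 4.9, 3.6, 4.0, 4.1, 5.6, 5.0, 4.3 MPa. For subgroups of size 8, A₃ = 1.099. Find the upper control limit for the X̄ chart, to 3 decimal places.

842.426

X̄̄ = (836.0 + 839.5 + 838.1 + 837.8 + 837.9 + 836.5 + 834.1 + 838.9 + 835.3 + 838.4) / 10 = 837.2500
s̄ = (5.6 + 4.6 + 5.4 + 4.9 + 3.6 + 4.0 + 4.1 + 5.6 + 5.0 + 4.3) / 10 = 4.7100
UCL = X̄̄ + A₃·s̄ = 837.2500 + 1.099 × 4.7100 = 842.4263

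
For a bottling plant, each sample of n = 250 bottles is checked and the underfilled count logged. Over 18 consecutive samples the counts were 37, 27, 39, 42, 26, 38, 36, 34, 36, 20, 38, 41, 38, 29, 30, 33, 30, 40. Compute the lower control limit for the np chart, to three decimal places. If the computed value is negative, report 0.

17.829

p̄ = Σdᵢ / (k·n) = 614 / (18 × 250) = 0.13644
LCL = np̄ − 3·√(np̄(1−p̄)) = 34.1111 − 3 × 5.4274 = 17.8289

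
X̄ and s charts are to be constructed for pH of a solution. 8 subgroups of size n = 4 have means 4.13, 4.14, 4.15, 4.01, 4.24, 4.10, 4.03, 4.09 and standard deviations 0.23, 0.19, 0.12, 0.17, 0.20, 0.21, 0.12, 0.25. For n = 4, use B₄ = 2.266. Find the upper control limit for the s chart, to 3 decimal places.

0.422

s̄ = (0.23 + 0.19 + 0.12 + 0.17 + 0.20 + 0.21 + 0.12 + 0.25) / 8 = 0.1862
UCL_s = B₄·s̄ = 2.266 × 0.1862 = 0.4220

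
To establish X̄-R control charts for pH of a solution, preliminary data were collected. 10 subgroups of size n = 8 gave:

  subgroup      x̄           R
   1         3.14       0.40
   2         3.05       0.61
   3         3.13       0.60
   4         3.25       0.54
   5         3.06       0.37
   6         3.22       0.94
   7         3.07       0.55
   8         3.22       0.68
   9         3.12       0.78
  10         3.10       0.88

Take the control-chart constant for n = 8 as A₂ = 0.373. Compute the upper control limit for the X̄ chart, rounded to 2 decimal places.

3.37

X̄̄ = (3.14 + 3.05 + 3.13 + 3.25 + 3.06 + 3.22 + 3.07 + 3.22 + 3.12 + 3.10) / 10 = 31.3600 / 10 = 3.1360
R̄ = (0.40 + 0.61 + 0.60 + 0.54 + 0.37 + 0.94 + 0.55 + 0.68 + 0.78 + 0.88) / 10 = 6.3500 / 10 = 0.6350
UCL = X̄̄ + A₂·R̄ = 3.1360 + 0.373 × 0.6350 = 3.3729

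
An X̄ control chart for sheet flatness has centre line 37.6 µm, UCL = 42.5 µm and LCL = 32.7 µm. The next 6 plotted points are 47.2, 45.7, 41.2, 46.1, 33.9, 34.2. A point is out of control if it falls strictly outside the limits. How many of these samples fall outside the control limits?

3

Compare each point to [32.7, 42.5]: sample 1 = 47.2 > UCL; sample 2 = 45.7 > UCL; sample 4 = 46.1 > UCL.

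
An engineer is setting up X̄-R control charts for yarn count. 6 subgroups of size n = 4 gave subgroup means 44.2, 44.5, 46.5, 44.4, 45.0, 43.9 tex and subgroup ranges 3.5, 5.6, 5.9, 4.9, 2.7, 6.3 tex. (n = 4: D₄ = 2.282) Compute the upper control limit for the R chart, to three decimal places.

10.992

R̄ = (3.5 + 5.6 + 5.9 + 4.9 + 2.7 + 6.3) / 6 = 28.9000 / 6 = 4.8167
UCL_R = D₄·R̄ = 2.282 × 4.8167 = 10.9916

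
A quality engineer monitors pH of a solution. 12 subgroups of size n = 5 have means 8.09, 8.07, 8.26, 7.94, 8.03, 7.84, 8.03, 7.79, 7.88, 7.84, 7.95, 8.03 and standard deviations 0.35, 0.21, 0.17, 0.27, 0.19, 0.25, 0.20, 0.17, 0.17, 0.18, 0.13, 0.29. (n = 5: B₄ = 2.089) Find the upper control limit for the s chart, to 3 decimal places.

0.449

s̄ = (0.35 + 0.21 + 0.17 + 0.27 + 0.19 + 0.25 + 0.20 + 0.17 + 0.17 + 0.18 + 0.13 + 0.29) / 12 = 0.2150
UCL_s = B₄·s̄ = 2.089 × 0.2150 = 0.4491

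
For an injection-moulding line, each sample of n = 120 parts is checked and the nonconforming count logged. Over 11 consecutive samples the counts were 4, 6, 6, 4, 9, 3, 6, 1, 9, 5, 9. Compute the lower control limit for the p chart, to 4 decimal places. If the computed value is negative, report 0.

0.0000

p̄ = Σdᵢ / (k·n) = 62 / (11 × 120) = 0.04697
LCL = p̄ − 3·√(p̄(1−p̄)/n) = 0.04697 − 3 × 0.01931 = -0.01097 → 0 (negative, so LCL = 0)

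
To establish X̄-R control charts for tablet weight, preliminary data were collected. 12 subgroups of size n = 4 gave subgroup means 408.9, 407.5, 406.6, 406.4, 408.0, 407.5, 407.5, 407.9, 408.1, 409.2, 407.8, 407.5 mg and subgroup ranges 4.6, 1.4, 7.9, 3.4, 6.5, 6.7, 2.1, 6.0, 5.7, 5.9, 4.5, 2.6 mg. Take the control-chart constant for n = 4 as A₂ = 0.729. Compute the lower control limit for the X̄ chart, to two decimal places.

X̄̄ = (408.9 + 407.5 + 406.6 + 406.4 + 408.0 + 407.5 + 407.5 + 407.9 + 408.1 + 409.2 + 407.8 + 407.5) / 12 = 4892.9000 / 12 = 407.7417
R̄ = (4.6 + 1.4 + 7.9 + 3.4 + 6.5 + 6.7 + 2.1 + 6.0 + 5.7 + 5.9 + 4.5 + 2.6) / 12 = 57.3000 / 12 = 4.7750
LCL = X̄̄ − A₂·R̄ = 407.7417 − 0.729 × 4.7750 = 404.2607

404.26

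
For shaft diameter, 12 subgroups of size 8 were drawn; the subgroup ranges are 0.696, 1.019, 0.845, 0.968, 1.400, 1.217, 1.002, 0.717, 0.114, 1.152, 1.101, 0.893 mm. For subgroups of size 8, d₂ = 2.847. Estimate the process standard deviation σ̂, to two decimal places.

0.33

R̄ = (0.696 + 1.019 + 0.845 + 0.968 + 1.400 + 1.217 + 1.002 + 0.717 + 0.114 + 1.152 + 1.101 + 0.893) / 12 = 0.9270
σ̂ = R̄ / d₂ = 0.9270 / 2.847 = 0.3256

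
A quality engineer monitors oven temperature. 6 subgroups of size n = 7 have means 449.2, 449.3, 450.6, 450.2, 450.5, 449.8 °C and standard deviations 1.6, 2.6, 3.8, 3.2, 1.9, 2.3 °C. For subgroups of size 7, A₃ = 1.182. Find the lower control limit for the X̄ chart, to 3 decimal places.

446.900

X̄̄ = (449.2 + 449.3 + 450.6 + 450.2 + 450.5 + 449.8) / 6 = 449.9333
s̄ = (1.6 + 2.6 + 3.8 + 3.2 + 1.9 + 2.3) / 6 = 2.5667
LCL = X̄̄ − A₃·s̄ = 449.9333 − 1.182 × 2.5667 = 446.8995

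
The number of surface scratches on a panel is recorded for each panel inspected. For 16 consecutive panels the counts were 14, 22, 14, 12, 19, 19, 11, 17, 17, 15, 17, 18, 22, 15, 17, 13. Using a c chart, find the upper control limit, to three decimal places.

28.515

c̄ = (14 + 22 + 14 + 12 + 19 + 19 + 11 + 17 + 17 + 15 + 17 + 18 + 22 + 15 + 17 + 13) / 16 = 262 / 16 = 16.3750
UCL = c̄ + 3√c̄ = 16.3750 + 3 × √16.3750 = 16.3750 + 3 × 4.0466 = 28.5148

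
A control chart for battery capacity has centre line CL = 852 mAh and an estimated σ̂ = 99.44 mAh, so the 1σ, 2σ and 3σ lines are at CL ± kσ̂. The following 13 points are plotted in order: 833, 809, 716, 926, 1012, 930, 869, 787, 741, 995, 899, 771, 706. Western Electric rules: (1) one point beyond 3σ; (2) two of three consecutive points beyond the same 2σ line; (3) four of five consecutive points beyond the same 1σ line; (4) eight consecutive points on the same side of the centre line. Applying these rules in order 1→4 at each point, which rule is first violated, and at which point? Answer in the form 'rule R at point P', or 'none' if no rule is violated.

Zone of each point (C = within 1σ̂, B = 1σ̂–2σ̂, A = 2σ̂–3σ̂, * = beyond 3σ̂; sign = side of CL): 1:-C, 2:-C, 3:-B, 4:+C, 5:+B, 6:+C, 7:+C, 8:-C, 9:-B, 10:+B, 11:+C, 12:-C, 13:-B
No rule fires across all 13 points.

none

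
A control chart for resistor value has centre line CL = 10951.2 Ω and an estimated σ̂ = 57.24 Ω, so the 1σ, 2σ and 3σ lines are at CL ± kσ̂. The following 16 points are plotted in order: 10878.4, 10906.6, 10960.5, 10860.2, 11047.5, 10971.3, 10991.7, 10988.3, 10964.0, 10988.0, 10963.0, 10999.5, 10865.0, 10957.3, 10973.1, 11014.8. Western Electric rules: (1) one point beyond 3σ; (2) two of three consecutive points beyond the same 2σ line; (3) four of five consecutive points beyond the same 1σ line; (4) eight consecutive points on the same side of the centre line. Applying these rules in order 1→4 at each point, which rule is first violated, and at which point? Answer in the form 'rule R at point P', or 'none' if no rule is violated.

Zone of each point (C = within 1σ̂, B = 1σ̂–2σ̂, A = 2σ̂–3σ̂, * = beyond 3σ̂; sign = side of CL): 1:-B, 2:-C, 3:+C, 4:-B, 5:+B, 6:+C, 7:+C, 8:+C, 9:+C, 10:+C, 11:+C, 12:+C, 13:-B, 14:+C, 15:+C, 16:+B
Rule 4 (eight consecutive points on the same side of the centre line) is satisfied at point 12.

rule 4 at point 12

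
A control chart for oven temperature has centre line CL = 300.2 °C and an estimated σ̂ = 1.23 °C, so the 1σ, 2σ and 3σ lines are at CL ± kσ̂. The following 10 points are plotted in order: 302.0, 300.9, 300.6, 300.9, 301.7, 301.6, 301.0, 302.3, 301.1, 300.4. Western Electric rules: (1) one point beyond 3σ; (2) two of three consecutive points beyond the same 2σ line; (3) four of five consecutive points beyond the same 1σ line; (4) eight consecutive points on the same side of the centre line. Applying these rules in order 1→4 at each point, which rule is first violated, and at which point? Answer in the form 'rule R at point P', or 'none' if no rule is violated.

rule 4 at point 8

Zone of each point (C = within 1σ̂, B = 1σ̂–2σ̂, A = 2σ̂–3σ̂, * = beyond 3σ̂; sign = side of CL): 1:+B, 2:+C, 3:+C, 4:+C, 5:+B, 6:+B, 7:+C, 8:+B, 9:+C, 10:+C
Rule 4 (eight consecutive points on the same side of the centre line) is satisfied at point 8.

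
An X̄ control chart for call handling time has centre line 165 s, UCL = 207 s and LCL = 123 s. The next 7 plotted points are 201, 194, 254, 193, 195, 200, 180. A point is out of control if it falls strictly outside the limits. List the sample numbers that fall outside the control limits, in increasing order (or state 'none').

Compare each point to [123, 207]: sample 3 = 254 > UCL.

3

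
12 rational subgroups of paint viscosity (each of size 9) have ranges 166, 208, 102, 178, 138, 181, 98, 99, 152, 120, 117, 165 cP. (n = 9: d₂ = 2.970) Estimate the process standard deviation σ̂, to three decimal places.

48.373

R̄ = (166 + 208 + 102 + 178 + 138 + 181 + 98 + 99 + 152 + 120 + 117 + 165) / 12 = 143.6667
σ̂ = R̄ / d₂ = 143.6667 / 2.970 = 48.3726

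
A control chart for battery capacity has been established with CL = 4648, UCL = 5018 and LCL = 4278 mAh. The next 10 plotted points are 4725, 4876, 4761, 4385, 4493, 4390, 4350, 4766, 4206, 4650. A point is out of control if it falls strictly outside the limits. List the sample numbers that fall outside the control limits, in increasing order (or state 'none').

Compare each point to [4278, 5018]: sample 9 = 4206 < LCL.

9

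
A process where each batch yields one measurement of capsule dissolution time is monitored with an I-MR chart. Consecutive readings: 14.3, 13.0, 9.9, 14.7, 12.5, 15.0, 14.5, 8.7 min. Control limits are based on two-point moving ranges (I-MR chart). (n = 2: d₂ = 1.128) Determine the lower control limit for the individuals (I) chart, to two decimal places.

5.15

X̄ = (14.3 + 13.0 + 9.9 + 14.7 + 12.5 + 15.0 + 14.5 + 8.7) / 8 = 12.8250
Moving ranges: 1.3, 3.1, 4.8, 2.2, 2.5, 0.5, 5.8; M̄R̄ = 20.2000 / 7 = 2.8857
LCL = X̄ − 3·M̄R̄/d₂ = 12.8250 − 3 × 2.8857 / 1.128 = 5.1502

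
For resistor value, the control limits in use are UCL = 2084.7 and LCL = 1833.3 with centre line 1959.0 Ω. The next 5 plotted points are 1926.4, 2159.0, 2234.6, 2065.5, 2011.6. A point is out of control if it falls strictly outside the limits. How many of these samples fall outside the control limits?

Compare each point to [1833.3, 2084.7]: sample 2 = 2159.0 > UCL; sample 3 = 2234.6 > UCL.

2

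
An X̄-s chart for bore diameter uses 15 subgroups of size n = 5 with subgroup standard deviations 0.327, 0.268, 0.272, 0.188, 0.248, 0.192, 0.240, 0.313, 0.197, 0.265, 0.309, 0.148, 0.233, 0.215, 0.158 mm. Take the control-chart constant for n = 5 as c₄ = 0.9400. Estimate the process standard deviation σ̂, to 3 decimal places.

0.253

s̄ = (0.327 + 0.268 + 0.272 + 0.188 + 0.248 + 0.192 + 0.240 + 0.313 + 0.197 + 0.265 + 0.309 + 0.148 + 0.233 + 0.215 + 0.158) / 15 = 0.2382
σ̂ = s̄ / c₄ = 0.2382 / 0.9400 = 0.2534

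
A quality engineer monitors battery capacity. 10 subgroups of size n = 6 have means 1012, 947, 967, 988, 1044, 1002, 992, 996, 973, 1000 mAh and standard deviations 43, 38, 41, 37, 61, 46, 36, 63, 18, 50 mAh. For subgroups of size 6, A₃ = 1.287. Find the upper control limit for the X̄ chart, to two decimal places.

1047.83

X̄̄ = (1012 + 947 + 967 + 988 + 1044 + 1002 + 992 + 996 + 973 + 1000) / 10 = 992.1000
s̄ = (43 + 38 + 41 + 37 + 61 + 46 + 36 + 63 + 18 + 50) / 10 = 43.3000
UCL = X̄̄ + A₃·s̄ = 992.1000 + 1.287 × 43.3000 = 1047.8271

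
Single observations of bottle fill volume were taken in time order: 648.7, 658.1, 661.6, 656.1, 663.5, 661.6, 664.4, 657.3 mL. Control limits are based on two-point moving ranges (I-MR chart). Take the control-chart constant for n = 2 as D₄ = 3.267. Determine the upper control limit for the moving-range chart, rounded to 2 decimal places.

Moving ranges: 9.4, 3.5, 5.5, 7.4, 1.9, 2.8, 7.1; M̄R̄ = 37.6000 / 7 = 5.3714
UCL_MR = D₄·M̄R̄ = 3.267 × 5.3714 = 17.5485

17.55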